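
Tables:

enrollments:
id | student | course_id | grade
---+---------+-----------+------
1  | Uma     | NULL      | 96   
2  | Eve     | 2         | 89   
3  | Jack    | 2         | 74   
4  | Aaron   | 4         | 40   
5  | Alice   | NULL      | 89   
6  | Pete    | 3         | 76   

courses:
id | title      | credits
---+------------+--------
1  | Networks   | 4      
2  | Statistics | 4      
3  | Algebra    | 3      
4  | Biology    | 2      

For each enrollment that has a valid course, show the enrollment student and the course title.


INNER JOIN keeps only enrollments rows whose course_id matches an id in courses. Walk through each enrollment:
  - enrollment 1 (Uma): course_id=NULL, no match -> dropped
  - enrollment 2 (Eve): course_id=2 -> matches Statistics
  - enrollment 3 (Jack): course_id=2 -> matches Statistics
  - enrollment 4 (Aaron): course_id=4 -> matches Biology
  - enrollment 5 (Alice): course_id=NULL, no match -> dropped
  - enrollment 6 (Pete): course_id=3 -> matches Algebra
So 2 of 6 rows are dropped.

SQL:
SELECT a.student, b.title AS course
FROM enrollments a
INNER JOIN courses b ON a.course_id = b.id

Result:
student | course    
--------+-----------
Eve     | Statistics
Jack    | Statistics
Aaron   | Biology   
Pete    | Algebra   


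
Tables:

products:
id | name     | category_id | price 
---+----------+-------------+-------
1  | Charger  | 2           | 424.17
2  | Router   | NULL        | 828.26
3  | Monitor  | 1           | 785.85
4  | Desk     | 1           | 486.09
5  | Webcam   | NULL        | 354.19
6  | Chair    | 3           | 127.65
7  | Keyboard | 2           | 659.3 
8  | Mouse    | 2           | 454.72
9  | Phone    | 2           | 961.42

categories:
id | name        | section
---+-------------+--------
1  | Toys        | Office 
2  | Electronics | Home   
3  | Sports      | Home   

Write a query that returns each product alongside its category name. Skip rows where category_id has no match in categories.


INNER JOIN keeps only products rows whose category_id matches an id in categories. Walk through each product:
  - product 1 (Charger): category_id=2 -> matches Electronics
  - product 2 (Router): category_id=NULL, no match -> dropped
  - product 3 (Monitor): category_id=1 -> matches Toys
  - product 4 (Desk): category_id=1 -> matches Toys
  - product 5 (Webcam): category_id=NULL, no match -> dropped
  - product 6 (Chair): category_id=3 -> matches Sports
  - product 7 (Keyboard): category_id=2 -> matches Electronics
  - product 8 (Mouse): category_id=2 -> matches Electronics
  - product 9 (Phone): category_id=2 -> matches Electronics
So 2 of 9 rows are dropped.

SQL:
SELECT a.name, b.name AS category
FROM products a
INNER JOIN categories b ON a.category_id = b.id

Result:
name     | category   
---------+------------
Charger  | Electronics
Monitor  | Toys       
Desk     | Toys       
Chair    | Sports     
Keyboard | Electronics
Mouse    | Electronics
Phone    | Electronics


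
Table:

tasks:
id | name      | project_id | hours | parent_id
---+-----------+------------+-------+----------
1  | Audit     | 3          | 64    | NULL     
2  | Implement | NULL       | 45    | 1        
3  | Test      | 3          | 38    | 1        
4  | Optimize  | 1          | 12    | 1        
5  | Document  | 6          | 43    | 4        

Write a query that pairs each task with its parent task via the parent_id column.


This is a self-join: tasks is joined to a second copy of itself, matching each row's parent_id to another row's id. Use LEFT JOIN so rows with parent_id=NULL are kept.
  - task 1 (Audit): parent_id=NULL -> NULL
  - task 2 (Implement): parent_id=1 -> Audit
  - task 3 (Test): parent_id=1 -> Audit
  - task 4 (Optimize): parent_id=1 -> Audit
  - task 5 (Document): parent_id=4 -> Optimize

SQL:
SELECT a.name AS item, b.name AS parent
FROM tasks a
LEFT JOIN tasks b ON a.parent_id = b.id

Result:
item      | parent  
----------+---------
Audit     | NULL    
Implement | Audit   
Test      | Audit   
Optimize  | Audit   
Document  | Optimize


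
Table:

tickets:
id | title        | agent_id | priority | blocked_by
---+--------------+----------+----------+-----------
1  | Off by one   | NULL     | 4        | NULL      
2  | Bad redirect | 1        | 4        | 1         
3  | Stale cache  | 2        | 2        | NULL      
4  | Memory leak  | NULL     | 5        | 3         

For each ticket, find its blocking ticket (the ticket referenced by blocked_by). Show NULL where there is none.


This is a self-join: tickets is joined to a second copy of itself, matching each row's blocked_by to another row's id. Use LEFT JOIN so rows with blocked_by=NULL are kept.
  - ticket 1 (Off by one): blocked_by=NULL -> NULL
  - ticket 2 (Bad redirect): blocked_by=1 -> Off by one
  - ticket 3 (Stale cache): blocked_by=NULL -> NULL
  - ticket 4 (Memory leak): blocked_by=3 -> Stale cache

SQL:
SELECT a.title AS item, b.title AS blocked_by
FROM tickets a
LEFT JOIN tickets b ON a.blocked_by = b.id

Result:
item         | blocked_by 
-------------+------------
Off by one   | NULL       
Bad redirect | Off by one 
Stale cache  | NULL       
Memory leak  | Stale cache


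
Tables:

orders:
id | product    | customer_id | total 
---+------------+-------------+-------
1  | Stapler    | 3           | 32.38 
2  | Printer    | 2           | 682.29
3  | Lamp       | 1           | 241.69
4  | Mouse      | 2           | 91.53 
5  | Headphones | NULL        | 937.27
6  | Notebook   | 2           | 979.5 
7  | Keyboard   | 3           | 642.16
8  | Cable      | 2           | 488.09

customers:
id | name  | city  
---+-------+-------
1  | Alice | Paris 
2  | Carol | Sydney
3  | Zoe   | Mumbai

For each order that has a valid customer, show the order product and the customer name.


INNER JOIN keeps only orders rows whose customer_id matches an id in customers. Walk through each order:
  - order 1 (Stapler): customer_id=3 -> matches Zoe
  - order 2 (Printer): customer_id=2 -> matches Carol
  - order 3 (Lamp): customer_id=1 -> matches Alice
  - order 4 (Mouse): customer_id=2 -> matches Carol
  - order 5 (Headphones): customer_id=NULL, no match -> dropped
  - order 6 (Notebook): customer_id=2 -> matches Carol
  - order 7 (Keyboard): customer_id=3 -> matches Zoe
  - order 8 (Cable): customer_id=2 -> matches Carol
So 1 of 8 rows is dropped.

SQL:
SELECT a.product, b.name AS customer
FROM orders a
INNER JOIN customers b ON a.customer_id = b.id

Result:
product  | customer
---------+---------
Stapler  | Zoe     
Printer  | Carol   
Lamp     | Alice   
Mouse    | Carol   
Notebook | Carol   
Keyboard | Zoe     
Cable    | Carol   


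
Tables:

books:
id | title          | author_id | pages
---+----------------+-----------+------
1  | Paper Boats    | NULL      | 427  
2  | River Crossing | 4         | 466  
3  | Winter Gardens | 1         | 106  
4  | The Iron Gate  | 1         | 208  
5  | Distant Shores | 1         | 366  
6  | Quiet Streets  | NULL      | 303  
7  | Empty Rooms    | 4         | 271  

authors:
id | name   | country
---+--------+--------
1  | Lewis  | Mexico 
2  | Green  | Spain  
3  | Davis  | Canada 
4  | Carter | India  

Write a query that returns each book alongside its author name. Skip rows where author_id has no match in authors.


INNER JOIN keeps only books rows whose author_id matches an id in authors. Walk through each book:
  - book 1 (Paper Boats): author_id=NULL, no match -> dropped
  - book 2 (River Crossing): author_id=4 -> matches Carter
  - book 3 (Winter Gardens): author_id=1 -> matches Lewis
  - book 4 (The Iron Gate): author_id=1 -> matches Lewis
  - book 5 (Distant Shores): author_id=1 -> matches Lewis
  - book 6 (Quiet Streets): author_id=NULL, no match -> dropped
  - book 7 (Empty Rooms): author_id=4 -> matches Carter
So 2 of 7 rows are dropped.

SQL:
SELECT a.title, b.name AS author
FROM books a
INNER JOIN authors b ON a.author_id = b.id

Result:
title          | author
---------------+-------
River Crossing | Carter
Winter Gardens | Lewis 
The Iron Gate  | Lewis 
Distant Shores | Lewis 
Empty Rooms    | Carter


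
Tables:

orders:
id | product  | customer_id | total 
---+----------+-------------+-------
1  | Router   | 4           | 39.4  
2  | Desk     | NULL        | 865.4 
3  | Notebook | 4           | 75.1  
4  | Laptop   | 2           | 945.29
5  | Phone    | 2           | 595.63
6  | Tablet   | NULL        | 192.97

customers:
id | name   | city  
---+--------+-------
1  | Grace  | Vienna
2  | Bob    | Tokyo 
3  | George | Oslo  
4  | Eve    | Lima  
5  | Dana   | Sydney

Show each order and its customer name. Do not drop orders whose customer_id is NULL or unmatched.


LEFT JOIN keeps every row from orders (the left table); where customer_id has no match in customers, the customer columns become NULL. Walk through each order:
  - order 1 (Router): customer_id=4 -> matches Eve
  - order 2 (Desk): customer_id=NULL, no match -> kept with NULL
  - order 3 (Notebook): customer_id=4 -> matches Eve
  - order 4 (Laptop): customer_id=2 -> matches Bob
  - order 5 (Phone): customer_id=2 -> matches Bob
  - order 6 (Tablet): customer_id=NULL, no match -> kept with NULL
All 6 rows appear; 2 have NULL customer.

SQL:
SELECT a.product, b.name AS customer
FROM orders a
LEFT JOIN customers b ON a.customer_id = b.id

Result:
product  | customer
---------+---------
Router   | Eve     
Desk     | NULL    
Notebook | Eve     
Laptop   | Bob     
Phone    | Bob     
Tablet   | NULL    


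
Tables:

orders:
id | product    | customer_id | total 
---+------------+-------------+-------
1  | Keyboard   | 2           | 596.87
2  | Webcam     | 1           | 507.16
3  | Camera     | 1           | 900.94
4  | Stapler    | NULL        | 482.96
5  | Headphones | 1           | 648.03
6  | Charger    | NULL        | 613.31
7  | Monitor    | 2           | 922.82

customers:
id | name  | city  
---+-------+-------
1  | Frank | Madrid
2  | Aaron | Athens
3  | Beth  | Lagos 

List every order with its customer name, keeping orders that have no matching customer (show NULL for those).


LEFT JOIN keeps every row from orders (the left table); where customer_id has no match in customers, the customer columns become NULL. Walk through each order:
  - order 1 (Keyboard): customer_id=2 -> matches Aaron
  - order 2 (Webcam): customer_id=1 -> matches Frank
  - order 3 (Camera): customer_id=1 -> matches Frank
  - order 4 (Stapler): customer_id=NULL, no match -> kept with NULL
  - order 5 (Headphones): customer_id=1 -> matches Frank
  - order 6 (Charger): customer_id=NULL, no match -> kept with NULL
  - order 7 (Monitor): customer_id=2 -> matches Aaron
All 7 rows appear; 2 have NULL customer.

SQL:
SELECT a.product, b.name AS customer
FROM orders a
LEFT JOIN customers b ON a.customer_id = b.id

Result:
product    | customer
-----------+---------
Keyboard   | Aaron   
Webcam     | Frank   
Camera     | Frank   
Stapler    | NULL    
Headphones | Frank   
Charger    | NULL    
Monitor    | Aaron   


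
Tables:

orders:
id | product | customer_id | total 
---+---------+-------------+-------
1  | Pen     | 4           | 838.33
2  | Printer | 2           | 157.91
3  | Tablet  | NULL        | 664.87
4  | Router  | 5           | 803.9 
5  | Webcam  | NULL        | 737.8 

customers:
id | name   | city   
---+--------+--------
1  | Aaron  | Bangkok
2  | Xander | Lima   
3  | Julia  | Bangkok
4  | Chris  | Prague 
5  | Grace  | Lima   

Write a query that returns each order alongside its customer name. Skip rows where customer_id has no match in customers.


INNER JOIN keeps only orders rows whose customer_id matches an id in customers. Walk through each order:
  - order 1 (Pen): customer_id=4 -> matches Chris
  - order 2 (Printer): customer_id=2 -> matches Xander
  - order 3 (Tablet): customer_id=NULL, no match -> dropped
  - order 4 (Router): customer_id=5 -> matches Grace
  - order 5 (Webcam): customer_id=NULL, no match -> dropped
So 2 of 5 rows are dropped.

SQL:
SELECT a.product, b.name AS customer
FROM orders a
INNER JOIN customers b ON a.customer_id = b.id

Result:
product | customer
--------+---------
Pen     | Chris   
Printer | Xander  
Router  | Grace   


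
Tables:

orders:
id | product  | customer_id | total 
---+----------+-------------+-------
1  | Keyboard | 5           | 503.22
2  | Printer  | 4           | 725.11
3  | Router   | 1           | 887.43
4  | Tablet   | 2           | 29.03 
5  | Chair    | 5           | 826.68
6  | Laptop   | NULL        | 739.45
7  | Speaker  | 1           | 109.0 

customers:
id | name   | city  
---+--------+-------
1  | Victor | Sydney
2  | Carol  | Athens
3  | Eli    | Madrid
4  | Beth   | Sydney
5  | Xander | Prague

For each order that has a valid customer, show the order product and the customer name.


INNER JOIN keeps only orders rows whose customer_id matches an id in customers. Walk through each order:
  - order 1 (Keyboard): customer_id=5 -> matches Xander
  - order 2 (Printer): customer_id=4 -> matches Beth
  - order 3 (Router): customer_id=1 -> matches Victor
  - order 4 (Tablet): customer_id=2 -> matches Carol
  - order 5 (Chair): customer_id=5 -> matches Xander
  - order 6 (Laptop): customer_id=NULL, no match -> dropped
  - order 7 (Speaker): customer_id=1 -> matches Victor
So 1 of 7 rows is dropped.

SQL:
SELECT a.product, b.name AS customer
FROM orders a
INNER JOIN customers b ON a.customer_id = b.id

Result:
product  | customer
---------+---------
Keyboard | Xander  
Printer  | Beth    
Router   | Victor  
Tablet   | Carol   
Chair    | Xander  
Speaker  | Victor  


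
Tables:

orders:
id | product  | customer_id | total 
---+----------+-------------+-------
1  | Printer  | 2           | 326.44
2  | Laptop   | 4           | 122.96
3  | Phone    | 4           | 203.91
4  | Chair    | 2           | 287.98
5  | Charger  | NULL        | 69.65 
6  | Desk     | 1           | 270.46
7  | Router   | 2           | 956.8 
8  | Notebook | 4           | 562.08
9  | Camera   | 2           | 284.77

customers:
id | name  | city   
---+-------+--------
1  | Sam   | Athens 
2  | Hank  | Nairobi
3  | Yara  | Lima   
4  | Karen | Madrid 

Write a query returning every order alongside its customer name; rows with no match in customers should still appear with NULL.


LEFT JOIN keeps every row from orders (the left table); where customer_id has no match in customers, the customer columns become NULL. Walk through each order:
  - order 1 (Printer): customer_id=2 -> matches Hank
  - order 2 (Laptop): customer_id=4 -> matches Karen
  - order 3 (Phone): customer_id=4 -> matches Karen
  - order 4 (Chair): customer_id=2 -> matches Hank
  - order 5 (Charger): customer_id=NULL, no match -> kept with NULL
  - order 6 (Desk): customer_id=1 -> matches Sam
  - order 7 (Router): customer_id=2 -> matches Hank
  - order 8 (Notebook): customer_id=4 -> matches Karen
  - order 9 (Camera): customer_id=2 -> matches Hank
All 9 rows appear; 1 has NULL customer.

SQL:
SELECT a.product, b.name AS customer
FROM orders a
LEFT JOIN customers b ON a.customer_id = b.id

Result:
product  | customer
---------+---------
Printer  | Hank    
Laptop   | Karen   
Phone    | Karen   
Chair    | Hank    
Charger  | NULL    
Desk     | Sam     
Router   | Hank    
Notebook | Karen   
Camera   | Hank    


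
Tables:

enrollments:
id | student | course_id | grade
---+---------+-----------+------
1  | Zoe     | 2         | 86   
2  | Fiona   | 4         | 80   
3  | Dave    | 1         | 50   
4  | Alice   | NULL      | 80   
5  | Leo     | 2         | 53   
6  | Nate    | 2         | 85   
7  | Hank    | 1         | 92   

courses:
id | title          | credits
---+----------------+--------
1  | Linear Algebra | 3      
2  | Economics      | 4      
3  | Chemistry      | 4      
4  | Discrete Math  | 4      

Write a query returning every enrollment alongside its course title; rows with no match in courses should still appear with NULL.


LEFT JOIN keeps every row from enrollments (the left table); where course_id has no match in courses, the course columns become NULL. Walk through each enrollment:
  - enrollment 1 (Zoe): course_id=2 -> matches Economics
  - enrollment 2 (Fiona): course_id=4 -> matches Discrete Math
  - enrollment 3 (Dave): course_id=1 -> matches Linear Algebra
  - enrollment 4 (Alice): course_id=NULL, no match -> kept with NULL
  - enrollment 5 (Leo): course_id=2 -> matches Economics
  - enrollment 6 (Nate): course_id=2 -> matches Economics
  - enrollment 7 (Hank): course_id=1 -> matches Linear Algebra
All 7 rows appear; 1 has NULL course.

SQL:
SELECT a.student, b.title AS course
FROM enrollments a
LEFT JOIN courses b ON a.course_id = b.id

Result:
student | course        
--------+---------------
Zoe     | Economics     
Fiona   | Discrete Math 
Dave    | Linear Algebra
Alice   | NULL          
Leo     | Economics     
Nate    | Economics     
Hank    | Linear Algebra


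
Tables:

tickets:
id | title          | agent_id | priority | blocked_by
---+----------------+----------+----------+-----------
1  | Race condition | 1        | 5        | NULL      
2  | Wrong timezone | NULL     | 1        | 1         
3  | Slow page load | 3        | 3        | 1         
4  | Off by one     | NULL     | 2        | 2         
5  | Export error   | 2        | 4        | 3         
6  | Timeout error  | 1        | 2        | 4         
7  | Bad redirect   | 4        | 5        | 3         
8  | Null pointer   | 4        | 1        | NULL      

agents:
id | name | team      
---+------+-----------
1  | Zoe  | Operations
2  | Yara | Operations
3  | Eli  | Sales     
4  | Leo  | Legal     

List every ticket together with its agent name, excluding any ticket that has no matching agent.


INNER JOIN keeps only tickets rows whose agent_id matches an id in agents. Walk through each ticket:
  - ticket 1 (Race condition): agent_id=1 -> matches Zoe
  - ticket 2 (Wrong timezone): agent_id=NULL, no match -> dropped
  - ticket 3 (Slow page load): agent_id=3 -> matches Eli
  - ticket 4 (Off by one): agent_id=NULL, no match -> dropped
  - ticket 5 (Export error): agent_id=2 -> matches Yara
  - ticket 6 (Timeout error): agent_id=1 -> matches Zoe
  - ticket 7 (Bad redirect): agent_id=4 -> matches Leo
  - ticket 8 (Null pointer): agent_id=4 -> matches Leo
So 2 of 8 rows are dropped.

SQL:
SELECT a.title, b.name AS agent
FROM tickets a
INNER JOIN agents b ON a.agent_id = b.id

Result:
title          | agent
---------------+------
Race condition | Zoe  
Slow page load | Eli  
Export error   | Yara 
Timeout error  | Zoe  
Bad redirect   | Leo  
Null pointer   | Leo  


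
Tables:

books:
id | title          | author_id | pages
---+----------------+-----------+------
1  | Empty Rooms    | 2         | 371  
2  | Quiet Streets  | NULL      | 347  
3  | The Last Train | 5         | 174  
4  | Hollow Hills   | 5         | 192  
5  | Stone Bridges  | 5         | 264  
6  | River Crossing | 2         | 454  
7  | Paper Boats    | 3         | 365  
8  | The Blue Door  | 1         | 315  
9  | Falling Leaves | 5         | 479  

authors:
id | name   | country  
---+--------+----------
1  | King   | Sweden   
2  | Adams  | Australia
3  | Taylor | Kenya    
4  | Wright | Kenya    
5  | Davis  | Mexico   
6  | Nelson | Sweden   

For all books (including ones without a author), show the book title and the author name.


LEFT JOIN keeps every row from books (the left table); where author_id has no match in authors, the author columns become NULL. Walk through each book:
  - book 1 (Empty Rooms): author_id=2 -> matches Adams
  - book 2 (Quiet Streets): author_id=NULL, no match -> kept with NULL
  - book 3 (The Last Train): author_id=5 -> matches Davis
  - book 4 (Hollow Hills): author_id=5 -> matches Davis
  - book 5 (Stone Bridges): author_id=5 -> matches Davis
  - book 6 (River Crossing): author_id=2 -> matches Adams
  - book 7 (Paper Boats): author_id=3 -> matches Taylor
  - book 8 (The Blue Door): author_id=1 -> matches King
  - book 9 (Falling Leaves): author_id=5 -> matches Davis
All 9 rows appear; 1 has NULL author.

SQL:
SELECT a.title, b.name AS author
FROM books a
LEFT JOIN authors b ON a.author_id = b.id

Result:
title          | author
---------------+-------
Empty Rooms    | Adams 
Quiet Streets  | NULL  
The Last Train | Davis 
Hollow Hills   | Davis 
Stone Bridges  | Davis 
River Crossing | Adams 
Paper Boats    | Taylor
The Blue Door  | King  
Falling Leaves | Davis 


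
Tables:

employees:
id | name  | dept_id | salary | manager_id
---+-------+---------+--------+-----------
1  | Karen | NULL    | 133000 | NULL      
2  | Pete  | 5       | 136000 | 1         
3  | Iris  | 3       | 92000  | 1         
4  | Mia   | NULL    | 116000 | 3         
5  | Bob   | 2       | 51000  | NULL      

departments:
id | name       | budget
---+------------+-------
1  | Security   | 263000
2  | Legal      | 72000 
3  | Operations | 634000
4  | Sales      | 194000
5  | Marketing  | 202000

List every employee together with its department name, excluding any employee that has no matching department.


INNER JOIN keeps only employees rows whose dept_id matches an id in departments. Walk through each employee:
  - employee 1 (Karen): dept_id=NULL, no match -> dropped
  - employee 2 (Pete): dept_id=5 -> matches Marketing
  - employee 3 (Iris): dept_id=3 -> matches Operations
  - employee 4 (Mia): dept_id=NULL, no match -> dropped
  - employee 5 (Bob): dept_id=2 -> matches Legal
So 2 of 5 rows are dropped.

SQL:
SELECT a.name, b.name AS department
FROM employees a
INNER JOIN departments b ON a.dept_id = b.id

Result:
name | department
-----+-----------
Pete | Marketing 
Iris | Operations
Bob  | Legal     


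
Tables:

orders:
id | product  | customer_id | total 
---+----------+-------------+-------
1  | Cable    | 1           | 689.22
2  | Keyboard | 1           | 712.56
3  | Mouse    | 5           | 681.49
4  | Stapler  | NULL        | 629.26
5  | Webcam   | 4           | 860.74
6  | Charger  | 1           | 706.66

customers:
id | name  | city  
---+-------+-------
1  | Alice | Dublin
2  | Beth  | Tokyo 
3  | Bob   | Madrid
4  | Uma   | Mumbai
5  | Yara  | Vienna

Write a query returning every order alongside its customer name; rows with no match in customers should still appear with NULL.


LEFT JOIN keeps every row from orders (the left table); where customer_id has no match in customers, the customer columns become NULL. Walk through each order:
  - order 1 (Cable): customer_id=1 -> matches Alice
  - order 2 (Keyboard): customer_id=1 -> matches Alice
  - order 3 (Mouse): customer_id=5 -> matches Yara
  - order 4 (Stapler): customer_id=NULL, no match -> kept with NULL
  - order 5 (Webcam): customer_id=4 -> matches Uma
  - order 6 (Charger): customer_id=1 -> matches Alice
All 6 rows appear; 1 has NULL customer.

SQL:
SELECT a.product, b.name AS customer
FROM orders a
LEFT JOIN customers b ON a.customer_id = b.id

Result:
product  | customer
---------+---------
Cable    | Alice   
Keyboard | Alice   
Mouse    | Yara    
Stapler  | NULL    
Webcam   | Uma     
Charger  | Alice   


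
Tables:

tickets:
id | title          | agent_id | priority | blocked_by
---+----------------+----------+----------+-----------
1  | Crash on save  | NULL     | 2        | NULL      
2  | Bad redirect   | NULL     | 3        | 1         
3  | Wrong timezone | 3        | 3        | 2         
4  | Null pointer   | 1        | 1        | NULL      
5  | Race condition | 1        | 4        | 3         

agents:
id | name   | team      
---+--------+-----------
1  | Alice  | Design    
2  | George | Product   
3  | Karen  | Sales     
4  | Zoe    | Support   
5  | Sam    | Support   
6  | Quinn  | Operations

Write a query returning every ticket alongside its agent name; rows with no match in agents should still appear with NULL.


LEFT JOIN keeps every row from tickets (the left table); where agent_id has no match in agents, the agent columns become NULL. Walk through each ticket:
  - ticket 1 (Crash on save): agent_id=NULL, no match -> kept with NULL
  - ticket 2 (Bad redirect): agent_id=NULL, no match -> kept with NULL
  - ticket 3 (Wrong timezone): agent_id=3 -> matches Karen
  - ticket 4 (Null pointer): agent_id=1 -> matches Alice
  - ticket 5 (Race condition): agent_id=1 -> matches Alice
All 5 rows appear; 2 have NULL agent.

SQL:
SELECT a.title, b.name AS agent
FROM tickets a
LEFT JOIN agents b ON a.agent_id = b.id

Result:
title          | agent
---------------+------
Crash on save  | NULL 
Bad redirect   | NULL 
Wrong timezone | Karen
Null pointer   | Alice
Race condition | Alice


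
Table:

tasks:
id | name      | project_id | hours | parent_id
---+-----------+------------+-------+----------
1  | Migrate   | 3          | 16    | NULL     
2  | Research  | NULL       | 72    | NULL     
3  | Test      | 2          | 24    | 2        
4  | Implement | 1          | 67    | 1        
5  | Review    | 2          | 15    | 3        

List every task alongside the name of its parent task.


This is a self-join: tasks is joined to a second copy of itself, matching each row's parent_id to another row's id. Use LEFT JOIN so rows with parent_id=NULL are kept.
  - task 1 (Migrate): parent_id=NULL -> NULL
  - task 2 (Research): parent_id=NULL -> NULL
  - task 3 (Test): parent_id=2 -> Research
  - task 4 (Implement): parent_id=1 -> Migrate
  - task 5 (Review): parent_id=3 -> Test

SQL:
SELECT a.name AS item, b.name AS parent
FROM tasks a
LEFT JOIN tasks b ON a.parent_id = b.id

Result:
item      | parent  
----------+---------
Migrate   | NULL    
Research  | NULL    
Test      | Research
Implement | Migrate 
Review    | Test    


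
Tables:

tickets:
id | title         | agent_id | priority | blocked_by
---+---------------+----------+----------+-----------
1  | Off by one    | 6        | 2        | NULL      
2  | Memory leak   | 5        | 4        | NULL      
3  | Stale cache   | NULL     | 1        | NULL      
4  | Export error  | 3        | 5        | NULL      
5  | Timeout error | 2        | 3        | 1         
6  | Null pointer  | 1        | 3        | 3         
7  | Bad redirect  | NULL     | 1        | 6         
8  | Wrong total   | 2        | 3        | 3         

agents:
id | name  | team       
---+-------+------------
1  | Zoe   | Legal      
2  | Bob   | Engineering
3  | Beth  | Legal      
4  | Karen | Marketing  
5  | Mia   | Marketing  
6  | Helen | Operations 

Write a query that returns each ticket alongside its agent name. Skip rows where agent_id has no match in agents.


INNER JOIN keeps only tickets rows whose agent_id matches an id in agents. Walk through each ticket:
  - ticket 1 (Off by one): agent_id=6 -> matches Helen
  - ticket 2 (Memory leak): agent_id=5 -> matches Mia
  - ticket 3 (Stale cache): agent_id=NULL, no match -> dropped
  - ticket 4 (Export error): agent_id=3 -> matches Beth
  - ticket 5 (Timeout error): agent_id=2 -> matches Bob
  - ticket 6 (Null pointer): agent_id=1 -> matches Zoe
  - ticket 7 (Bad redirect): agent_id=NULL, no match -> dropped
  - ticket 8 (Wrong total): agent_id=2 -> matches Bob
So 2 of 8 rows are dropped.

SQL:
SELECT a.title, b.name AS agent
FROM tickets a
INNER JOIN agents b ON a.agent_id = b.id

Result:
title         | agent
--------------+------
Off by one    | Helen
Memory leak   | Mia  
Export error  | Beth 
Timeout error | Bob  
Null pointer  | Zoe  
Wrong total   | Bob  


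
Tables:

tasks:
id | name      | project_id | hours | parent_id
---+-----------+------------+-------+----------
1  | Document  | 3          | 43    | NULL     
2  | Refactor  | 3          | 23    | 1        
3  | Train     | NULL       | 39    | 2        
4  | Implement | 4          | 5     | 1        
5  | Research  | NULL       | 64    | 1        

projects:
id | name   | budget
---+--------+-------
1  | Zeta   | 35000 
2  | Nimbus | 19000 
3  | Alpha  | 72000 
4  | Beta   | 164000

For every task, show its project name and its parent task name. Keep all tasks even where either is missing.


Two LEFT JOINs from the same base table tasks: one to projects via project_id, one to tasks itself via parent_id. Both are LEFT so every task is preserved.
Match against projects:
  - task 1 (Document): project_id=3 -> matches Alpha
  - task 2 (Refactor): project_id=3 -> matches Alpha
  - task 3 (Train): project_id=NULL, no match -> kept with NULL
  - task 4 (Implement): project_id=4 -> matches Beta
  - task 5 (Research): project_id=NULL, no match -> kept with NULL
Match against tasks (self):
  - task 1 (Document): parent_id=NULL -> NULL
  - task 2 (Refactor): parent_id=1 -> Document
  - task 3 (Train): parent_id=2 -> Refactor
  - task 4 (Implement): parent_id=1 -> Document
  - task 5 (Research): parent_id=1 -> Document

SQL:
SELECT a.name, b.name AS project, c.name AS parent
FROM tasks a
LEFT JOIN projects b ON a.project_id = b.id
LEFT JOIN tasks c ON a.parent_id = c.id

Result:
name      | project | parent  
----------+---------+---------
Document  | Alpha   | NULL    
Refactor  | Alpha   | Document
Train     | NULL    | Refactor
Implement | Beta    | Document
Research  | NULL    | Document


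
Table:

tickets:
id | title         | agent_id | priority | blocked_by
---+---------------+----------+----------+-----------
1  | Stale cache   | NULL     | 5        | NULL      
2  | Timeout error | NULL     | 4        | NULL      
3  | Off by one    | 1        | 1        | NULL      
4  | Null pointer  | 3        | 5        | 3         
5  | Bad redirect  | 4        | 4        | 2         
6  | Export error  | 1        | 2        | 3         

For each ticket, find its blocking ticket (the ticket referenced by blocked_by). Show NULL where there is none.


This is a self-join: tickets is joined to a second copy of itself, matching each row's blocked_by to another row's id. Use LEFT JOIN so rows with blocked_by=NULL are kept.
  - ticket 1 (Stale cache): blocked_by=NULL -> NULL
  - ticket 2 (Timeout error): blocked_by=NULL -> NULL
  - ticket 3 (Off by one): blocked_by=NULL -> NULL
  - ticket 4 (Null pointer): blocked_by=3 -> Off by one
  - ticket 5 (Bad redirect): blocked_by=2 -> Timeout error
  - ticket 6 (Export error): blocked_by=3 -> Off by one

SQL:
SELECT a.title AS item, b.title AS blocked_by
FROM tickets a
LEFT JOIN tickets b ON a.blocked_by = b.id

Result:
item          | blocked_by   
--------------+--------------
Stale cache   | NULL         
Timeout error | NULL         
Off by one    | NULL         
Null pointer  | Off by one   
Bad redirect  | Timeout error
Export error  | Off by one   


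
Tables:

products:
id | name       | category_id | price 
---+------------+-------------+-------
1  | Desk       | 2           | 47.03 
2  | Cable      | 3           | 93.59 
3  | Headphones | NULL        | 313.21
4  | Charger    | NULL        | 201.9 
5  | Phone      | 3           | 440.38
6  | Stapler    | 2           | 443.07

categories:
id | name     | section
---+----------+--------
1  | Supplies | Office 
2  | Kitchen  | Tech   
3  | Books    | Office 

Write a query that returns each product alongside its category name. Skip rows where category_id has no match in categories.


INNER JOIN keeps only products rows whose category_id matches an id in categories. Walk through each product:
  - product 1 (Desk): category_id=2 -> matches Kitchen
  - product 2 (Cable): category_id=3 -> matches Books
  - product 3 (Headphones): category_id=NULL, no match -> dropped
  - product 4 (Charger): category_id=NULL, no match -> dropped
  - product 5 (Phone): category_id=3 -> matches Books
  - product 6 (Stapler): category_id=2 -> matches Kitchen
So 2 of 6 rows are dropped.

SQL:
SELECT a.name, b.name AS category
FROM products a
INNER JOIN categories b ON a.category_id = b.id

Result:
name    | category
--------+---------
Desk    | Kitchen 
Cable   | Books   
Phone   | Books   
Stapler | Kitchen 


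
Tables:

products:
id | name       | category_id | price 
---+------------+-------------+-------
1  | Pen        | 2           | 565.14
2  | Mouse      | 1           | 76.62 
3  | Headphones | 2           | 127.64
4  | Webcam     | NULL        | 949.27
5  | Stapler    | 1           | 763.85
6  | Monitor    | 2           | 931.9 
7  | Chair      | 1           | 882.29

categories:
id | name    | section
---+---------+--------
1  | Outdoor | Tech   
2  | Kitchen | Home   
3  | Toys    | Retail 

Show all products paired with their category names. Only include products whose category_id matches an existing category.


INNER JOIN keeps only products rows whose category_id matches an id in categories. Walk through each product:
  - product 1 (Pen): category_id=2 -> matches Kitchen
  - product 2 (Mouse): category_id=1 -> matches Outdoor
  - product 3 (Headphones): category_id=2 -> matches Kitchen
  - product 4 (Webcam): category_id=NULL, no match -> dropped
  - product 5 (Stapler): category_id=1 -> matches Outdoor
  - product 6 (Monitor): category_id=2 -> matches Kitchen
  - product 7 (Chair): category_id=1 -> matches Outdoor
So 1 of 7 rows is dropped.

SQL:
SELECT a.name, b.name AS category
FROM products a
INNER JOIN categories b ON a.category_id = b.id

Result:
name       | category
-----------+---------
Pen        | Kitchen 
Mouse      | Outdoor 
Headphones | Kitchen 
Stapler    | Outdoor 
Monitor    | Kitchen 
Chair      | Outdoor 


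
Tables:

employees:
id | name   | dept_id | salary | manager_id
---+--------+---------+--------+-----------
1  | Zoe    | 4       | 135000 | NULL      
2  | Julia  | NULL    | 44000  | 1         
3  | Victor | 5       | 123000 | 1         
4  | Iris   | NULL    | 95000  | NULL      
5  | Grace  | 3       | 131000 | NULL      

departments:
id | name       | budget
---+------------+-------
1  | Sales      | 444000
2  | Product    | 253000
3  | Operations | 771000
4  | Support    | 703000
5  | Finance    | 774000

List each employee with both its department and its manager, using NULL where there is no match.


Two LEFT JOINs from the same base table employees: one to departments via dept_id, one to employees itself via manager_id. Both are LEFT so every employee is preserved.
Match against departments:
  - employee 1 (Zoe): dept_id=4 -> matches Support
  - employee 2 (Julia): dept_id=NULL, no match -> kept with NULL
  - employee 3 (Victor): dept_id=5 -> matches Finance
  - employee 4 (Iris): dept_id=NULL, no match -> kept with NULL
  - employee 5 (Grace): dept_id=3 -> matches Operations
Match against employees (self):
  - employee 1 (Zoe): manager_id=NULL -> NULL
  - employee 2 (Julia): manager_id=1 -> Zoe
  - employee 3 (Victor): manager_id=1 -> Zoe
  - employee 4 (Iris): manager_id=NULL -> NULL
  - employee 5 (Grace): manager_id=NULL -> NULL

SQL:
SELECT a.name, b.name AS department, c.name AS manager
FROM employees a
LEFT JOIN departments b ON a.dept_id = b.id
LEFT JOIN employees c ON a.manager_id = c.id

Result:
name   | department | manager
-------+------------+--------
Zoe    | Support    | NULL   
Julia  | NULL       | Zoe    
Victor | Finance    | Zoe    
Iris   | NULL       | NULL   
Grace  | Operations | NULL   


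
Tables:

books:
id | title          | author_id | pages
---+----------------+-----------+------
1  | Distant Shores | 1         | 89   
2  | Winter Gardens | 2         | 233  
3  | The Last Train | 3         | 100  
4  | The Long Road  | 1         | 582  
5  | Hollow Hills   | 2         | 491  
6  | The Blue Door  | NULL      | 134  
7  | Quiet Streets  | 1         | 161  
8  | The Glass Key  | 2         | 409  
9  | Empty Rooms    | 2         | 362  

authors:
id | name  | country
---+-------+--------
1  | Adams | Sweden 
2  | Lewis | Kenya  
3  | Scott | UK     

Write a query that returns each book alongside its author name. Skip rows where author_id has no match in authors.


INNER JOIN keeps only books rows whose author_id matches an id in authors. Walk through each book:
  - book 1 (Distant Shores): author_id=1 -> matches Adams
  - book 2 (Winter Gardens): author_id=2 -> matches Lewis
  - book 3 (The Last Train): author_id=3 -> matches Scott
  - book 4 (The Long Road): author_id=1 -> matches Adams
  - book 5 (Hollow Hills): author_id=2 -> matches Lewis
  - book 6 (The Blue Door): author_id=NULL, no match -> dropped
  - book 7 (Quiet Streets): author_id=1 -> matches Adams
  - book 8 (The Glass Key): author_id=2 -> matches Lewis
  - book 9 (Empty Rooms): author_id=2 -> matches Lewis
So 1 of 9 rows is dropped.

SQL:
SELECT a.title, b.name AS author
FROM books a
INNER JOIN authors b ON a.author_id = b.id

Result:
title          | author
---------------+-------
Distant Shores | Adams 
Winter Gardens | Lewis 
The Last Train | Scott 
The Long Road  | Adams 
Hollow Hills   | Lewis 
Quiet Streets  | Adams 
The Glass Key  | Lewis 
Empty Rooms    | Lewis 


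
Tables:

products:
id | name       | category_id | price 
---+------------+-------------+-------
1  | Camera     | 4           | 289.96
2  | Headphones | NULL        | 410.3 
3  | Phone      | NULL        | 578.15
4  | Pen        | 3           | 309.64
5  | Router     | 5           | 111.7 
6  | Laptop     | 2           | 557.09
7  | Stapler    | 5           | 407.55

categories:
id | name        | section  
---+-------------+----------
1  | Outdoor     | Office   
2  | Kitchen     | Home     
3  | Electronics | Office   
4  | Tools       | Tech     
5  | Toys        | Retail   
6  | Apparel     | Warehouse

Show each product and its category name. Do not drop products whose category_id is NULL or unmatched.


LEFT JOIN keeps every row from products (the left table); where category_id has no match in categories, the category columns become NULL. Walk through each product:
  - product 1 (Camera): category_id=4 -> matches Tools
  - product 2 (Headphones): category_id=NULL, no match -> kept with NULL
  - product 3 (Phone): category_id=NULL, no match -> kept with NULL
  - product 4 (Pen): category_id=3 -> matches Electronics
  - product 5 (Router): category_id=5 -> matches Toys
  - product 6 (Laptop): category_id=2 -> matches Kitchen
  - product 7 (Stapler): category_id=5 -> matches Toys
All 7 rows appear; 2 have NULL category.

SQL:
SELECT a.name, b.name AS category
FROM products a
LEFT JOIN categories b ON a.category_id = b.id

Result:
name       | category   
-----------+------------
Camera     | Tools      
Headphones | NULL       
Phone      | NULL       
Pen        | Electronics
Router     | Toys       
Laptop     | Kitchen    
Stapler    | Toys       


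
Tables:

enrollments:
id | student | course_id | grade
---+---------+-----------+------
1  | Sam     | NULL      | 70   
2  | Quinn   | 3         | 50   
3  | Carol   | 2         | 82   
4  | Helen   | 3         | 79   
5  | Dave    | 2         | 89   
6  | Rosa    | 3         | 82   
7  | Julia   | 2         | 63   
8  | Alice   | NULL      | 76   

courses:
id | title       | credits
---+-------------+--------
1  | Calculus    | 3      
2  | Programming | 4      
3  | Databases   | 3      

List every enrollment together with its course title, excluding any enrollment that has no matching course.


INNER JOIN keeps only enrollments rows whose course_id matches an id in courses. Walk through each enrollment:
  - enrollment 1 (Sam): course_id=NULL, no match -> dropped
  - enrollment 2 (Quinn): course_id=3 -> matches Databases
  - enrollment 3 (Carol): course_id=2 -> matches Programming
  - enrollment 4 (Helen): course_id=3 -> matches Databases
  - enrollment 5 (Dave): course_id=2 -> matches Programming
  - enrollment 6 (Rosa): course_id=3 -> matches Databases
  - enrollment 7 (Julia): course_id=2 -> matches Programming
  - enrollment 8 (Alice): course_id=NULL, no match -> dropped
So 2 of 8 rows are dropped.

SQL:
SELECT a.student, b.title AS course
FROM enrollments a
INNER JOIN courses b ON a.course_id = b.id

Result:
student | course     
--------+------------
Quinn   | Databases  
Carol   | Programming
Helen   | Databases  
Dave    | Programming
Rosa    | Databases  
Julia   | Programming


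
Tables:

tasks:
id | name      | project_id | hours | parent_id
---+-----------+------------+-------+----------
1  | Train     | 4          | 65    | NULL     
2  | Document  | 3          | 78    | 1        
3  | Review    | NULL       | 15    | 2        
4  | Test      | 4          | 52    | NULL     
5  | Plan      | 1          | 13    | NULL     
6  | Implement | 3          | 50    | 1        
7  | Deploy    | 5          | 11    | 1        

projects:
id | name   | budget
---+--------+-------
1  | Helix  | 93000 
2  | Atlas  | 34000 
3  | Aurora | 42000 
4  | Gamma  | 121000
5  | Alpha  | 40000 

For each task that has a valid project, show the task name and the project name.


INNER JOIN keeps only tasks rows whose project_id matches an id in projects. Walk through each task:
  - task 1 (Train): project_id=4 -> matches Gamma
  - task 2 (Document): project_id=3 -> matches Aurora
  - task 3 (Review): project_id=NULL, no match -> dropped
  - task 4 (Test): project_id=4 -> matches Gamma
  - task 5 (Plan): project_id=1 -> matches Helix
  - task 6 (Implement): project_id=3 -> matches Aurora
  - task 7 (Deploy): project_id=5 -> matches Alpha
So 1 of 7 rows is dropped.

SQL:
SELECT a.name, b.name AS project
FROM tasks a
INNER JOIN projects b ON a.project_id = b.id

Result:
name      | project
----------+--------
Train     | Gamma  
Document  | Aurora 
Test      | Gamma  
Plan      | Helix  
Implement | Aurora 
Deploy    | Alpha  
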